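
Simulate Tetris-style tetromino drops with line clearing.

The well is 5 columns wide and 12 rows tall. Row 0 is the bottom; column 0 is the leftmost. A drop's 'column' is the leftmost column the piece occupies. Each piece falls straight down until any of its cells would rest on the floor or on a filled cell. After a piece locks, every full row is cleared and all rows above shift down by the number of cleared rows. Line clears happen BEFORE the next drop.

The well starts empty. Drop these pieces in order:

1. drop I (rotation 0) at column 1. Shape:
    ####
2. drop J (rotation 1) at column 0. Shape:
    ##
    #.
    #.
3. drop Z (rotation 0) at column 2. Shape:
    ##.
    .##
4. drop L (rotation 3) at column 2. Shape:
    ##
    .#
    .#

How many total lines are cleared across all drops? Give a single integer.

Drop 1: I rot0 at col 1 lands with bottom-row=0; cleared 0 line(s) (total 0); column heights now [0 1 1 1 1], max=1
Drop 2: J rot1 at col 0 lands with bottom-row=0; cleared 1 line(s) (total 1); column heights now [2 2 0 0 0], max=2
Drop 3: Z rot0 at col 2 lands with bottom-row=0; cleared 0 line(s) (total 1); column heights now [2 2 2 2 1], max=2
Drop 4: L rot3 at col 2 lands with bottom-row=2; cleared 0 line(s) (total 1); column heights now [2 2 5 5 1], max=5

Answer: 1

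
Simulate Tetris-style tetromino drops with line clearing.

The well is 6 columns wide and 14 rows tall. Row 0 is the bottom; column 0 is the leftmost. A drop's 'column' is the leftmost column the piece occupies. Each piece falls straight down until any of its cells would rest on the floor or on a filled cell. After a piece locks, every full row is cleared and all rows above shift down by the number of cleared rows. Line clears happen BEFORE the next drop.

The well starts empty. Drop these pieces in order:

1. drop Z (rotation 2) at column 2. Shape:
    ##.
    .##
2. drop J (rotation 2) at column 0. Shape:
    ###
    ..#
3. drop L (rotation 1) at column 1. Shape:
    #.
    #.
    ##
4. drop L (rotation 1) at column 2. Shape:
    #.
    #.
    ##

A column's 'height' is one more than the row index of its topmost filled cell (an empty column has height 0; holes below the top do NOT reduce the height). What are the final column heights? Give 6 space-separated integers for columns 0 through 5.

Drop 1: Z rot2 at col 2 lands with bottom-row=0; cleared 0 line(s) (total 0); column heights now [0 0 2 2 1 0], max=2
Drop 2: J rot2 at col 0 lands with bottom-row=2; cleared 0 line(s) (total 0); column heights now [4 4 4 2 1 0], max=4
Drop 3: L rot1 at col 1 lands with bottom-row=4; cleared 0 line(s) (total 0); column heights now [4 7 5 2 1 0], max=7
Drop 4: L rot1 at col 2 lands with bottom-row=5; cleared 0 line(s) (total 0); column heights now [4 7 8 6 1 0], max=8

Answer: 4 7 8 6 1 0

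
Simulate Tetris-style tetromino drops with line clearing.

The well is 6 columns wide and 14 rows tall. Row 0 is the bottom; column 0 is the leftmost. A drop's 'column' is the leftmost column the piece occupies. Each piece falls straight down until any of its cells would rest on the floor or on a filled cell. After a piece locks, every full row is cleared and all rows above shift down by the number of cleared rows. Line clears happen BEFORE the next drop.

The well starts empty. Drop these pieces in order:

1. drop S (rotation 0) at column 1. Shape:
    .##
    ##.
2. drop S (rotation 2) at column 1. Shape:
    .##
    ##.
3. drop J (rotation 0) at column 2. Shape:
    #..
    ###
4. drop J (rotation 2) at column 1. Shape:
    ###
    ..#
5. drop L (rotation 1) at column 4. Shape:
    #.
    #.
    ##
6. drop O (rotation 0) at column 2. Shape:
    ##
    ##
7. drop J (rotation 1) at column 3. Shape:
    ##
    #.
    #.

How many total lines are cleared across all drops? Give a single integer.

Answer: 0

Derivation:
Drop 1: S rot0 at col 1 lands with bottom-row=0; cleared 0 line(s) (total 0); column heights now [0 1 2 2 0 0], max=2
Drop 2: S rot2 at col 1 lands with bottom-row=2; cleared 0 line(s) (total 0); column heights now [0 3 4 4 0 0], max=4
Drop 3: J rot0 at col 2 lands with bottom-row=4; cleared 0 line(s) (total 0); column heights now [0 3 6 5 5 0], max=6
Drop 4: J rot2 at col 1 lands with bottom-row=5; cleared 0 line(s) (total 0); column heights now [0 7 7 7 5 0], max=7
Drop 5: L rot1 at col 4 lands with bottom-row=5; cleared 0 line(s) (total 0); column heights now [0 7 7 7 8 6], max=8
Drop 6: O rot0 at col 2 lands with bottom-row=7; cleared 0 line(s) (total 0); column heights now [0 7 9 9 8 6], max=9
Drop 7: J rot1 at col 3 lands with bottom-row=9; cleared 0 line(s) (total 0); column heights now [0 7 9 12 12 6], max=12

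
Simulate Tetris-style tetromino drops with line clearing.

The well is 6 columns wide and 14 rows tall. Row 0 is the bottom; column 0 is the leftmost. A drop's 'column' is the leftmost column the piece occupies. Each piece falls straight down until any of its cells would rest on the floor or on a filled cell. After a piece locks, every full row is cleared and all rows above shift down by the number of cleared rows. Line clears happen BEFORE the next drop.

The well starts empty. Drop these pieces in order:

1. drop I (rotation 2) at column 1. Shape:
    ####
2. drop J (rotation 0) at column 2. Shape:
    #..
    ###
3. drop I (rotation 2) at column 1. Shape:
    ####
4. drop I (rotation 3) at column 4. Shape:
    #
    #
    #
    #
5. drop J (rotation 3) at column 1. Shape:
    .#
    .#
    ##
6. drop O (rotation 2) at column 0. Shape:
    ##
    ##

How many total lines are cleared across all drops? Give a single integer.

Answer: 0

Derivation:
Drop 1: I rot2 at col 1 lands with bottom-row=0; cleared 0 line(s) (total 0); column heights now [0 1 1 1 1 0], max=1
Drop 2: J rot0 at col 2 lands with bottom-row=1; cleared 0 line(s) (total 0); column heights now [0 1 3 2 2 0], max=3
Drop 3: I rot2 at col 1 lands with bottom-row=3; cleared 0 line(s) (total 0); column heights now [0 4 4 4 4 0], max=4
Drop 4: I rot3 at col 4 lands with bottom-row=4; cleared 0 line(s) (total 0); column heights now [0 4 4 4 8 0], max=8
Drop 5: J rot3 at col 1 lands with bottom-row=4; cleared 0 line(s) (total 0); column heights now [0 5 7 4 8 0], max=8
Drop 6: O rot2 at col 0 lands with bottom-row=5; cleared 0 line(s) (total 0); column heights now [7 7 7 4 8 0], max=8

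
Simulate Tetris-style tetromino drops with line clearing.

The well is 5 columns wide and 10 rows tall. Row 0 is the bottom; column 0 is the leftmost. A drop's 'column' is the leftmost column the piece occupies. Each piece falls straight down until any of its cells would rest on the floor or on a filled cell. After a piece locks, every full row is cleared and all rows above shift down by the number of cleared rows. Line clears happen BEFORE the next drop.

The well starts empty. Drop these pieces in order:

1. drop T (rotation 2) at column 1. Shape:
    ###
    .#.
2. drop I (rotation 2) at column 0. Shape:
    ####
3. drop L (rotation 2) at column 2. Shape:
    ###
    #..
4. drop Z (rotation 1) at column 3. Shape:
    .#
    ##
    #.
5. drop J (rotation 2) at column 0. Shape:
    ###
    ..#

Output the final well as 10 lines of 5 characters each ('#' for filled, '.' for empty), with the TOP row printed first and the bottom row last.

Answer: .....
.....
.....
....#
..##.
..###
..#..
####.
.###.
..#..

Derivation:
Drop 1: T rot2 at col 1 lands with bottom-row=0; cleared 0 line(s) (total 0); column heights now [0 2 2 2 0], max=2
Drop 2: I rot2 at col 0 lands with bottom-row=2; cleared 0 line(s) (total 0); column heights now [3 3 3 3 0], max=3
Drop 3: L rot2 at col 2 lands with bottom-row=3; cleared 0 line(s) (total 0); column heights now [3 3 5 5 5], max=5
Drop 4: Z rot1 at col 3 lands with bottom-row=5; cleared 0 line(s) (total 0); column heights now [3 3 5 7 8], max=8
Drop 5: J rot2 at col 0 lands with bottom-row=5; cleared 1 line(s) (total 1); column heights now [3 3 6 6 7], max=7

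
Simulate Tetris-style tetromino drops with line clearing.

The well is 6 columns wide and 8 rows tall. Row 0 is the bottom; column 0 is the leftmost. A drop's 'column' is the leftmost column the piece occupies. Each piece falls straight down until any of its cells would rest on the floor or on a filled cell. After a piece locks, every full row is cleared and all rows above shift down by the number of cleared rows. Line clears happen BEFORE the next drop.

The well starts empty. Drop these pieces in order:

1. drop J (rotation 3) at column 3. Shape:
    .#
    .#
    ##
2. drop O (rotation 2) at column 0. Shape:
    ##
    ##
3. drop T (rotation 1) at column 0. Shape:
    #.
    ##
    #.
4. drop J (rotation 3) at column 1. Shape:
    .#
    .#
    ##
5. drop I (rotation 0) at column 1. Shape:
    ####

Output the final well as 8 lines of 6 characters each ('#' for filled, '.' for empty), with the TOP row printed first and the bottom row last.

Answer: .####.
..#...
..#...
###...
##....
#...#.
##..#.
##.##.

Derivation:
Drop 1: J rot3 at col 3 lands with bottom-row=0; cleared 0 line(s) (total 0); column heights now [0 0 0 1 3 0], max=3
Drop 2: O rot2 at col 0 lands with bottom-row=0; cleared 0 line(s) (total 0); column heights now [2 2 0 1 3 0], max=3
Drop 3: T rot1 at col 0 lands with bottom-row=2; cleared 0 line(s) (total 0); column heights now [5 4 0 1 3 0], max=5
Drop 4: J rot3 at col 1 lands with bottom-row=4; cleared 0 line(s) (total 0); column heights now [5 5 7 1 3 0], max=7
Drop 5: I rot0 at col 1 lands with bottom-row=7; cleared 0 line(s) (total 0); column heights now [5 8 8 8 8 0], max=8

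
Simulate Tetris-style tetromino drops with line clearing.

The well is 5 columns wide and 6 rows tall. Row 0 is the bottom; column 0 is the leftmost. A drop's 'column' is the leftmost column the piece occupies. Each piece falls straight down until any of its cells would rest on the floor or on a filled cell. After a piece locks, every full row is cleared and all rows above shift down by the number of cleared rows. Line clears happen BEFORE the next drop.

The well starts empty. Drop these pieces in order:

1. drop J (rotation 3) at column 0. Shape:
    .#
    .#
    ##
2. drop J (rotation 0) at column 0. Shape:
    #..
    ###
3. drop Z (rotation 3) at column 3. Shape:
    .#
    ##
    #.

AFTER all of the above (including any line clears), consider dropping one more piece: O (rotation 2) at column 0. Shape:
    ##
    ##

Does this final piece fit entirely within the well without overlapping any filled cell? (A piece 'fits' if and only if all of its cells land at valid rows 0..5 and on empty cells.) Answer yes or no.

Drop 1: J rot3 at col 0 lands with bottom-row=0; cleared 0 line(s) (total 0); column heights now [1 3 0 0 0], max=3
Drop 2: J rot0 at col 0 lands with bottom-row=3; cleared 0 line(s) (total 0); column heights now [5 4 4 0 0], max=5
Drop 3: Z rot3 at col 3 lands with bottom-row=0; cleared 0 line(s) (total 0); column heights now [5 4 4 2 3], max=5
Test piece O rot2 at col 0 (width 2): heights before test = [5 4 4 2 3]; fits = False

Answer: no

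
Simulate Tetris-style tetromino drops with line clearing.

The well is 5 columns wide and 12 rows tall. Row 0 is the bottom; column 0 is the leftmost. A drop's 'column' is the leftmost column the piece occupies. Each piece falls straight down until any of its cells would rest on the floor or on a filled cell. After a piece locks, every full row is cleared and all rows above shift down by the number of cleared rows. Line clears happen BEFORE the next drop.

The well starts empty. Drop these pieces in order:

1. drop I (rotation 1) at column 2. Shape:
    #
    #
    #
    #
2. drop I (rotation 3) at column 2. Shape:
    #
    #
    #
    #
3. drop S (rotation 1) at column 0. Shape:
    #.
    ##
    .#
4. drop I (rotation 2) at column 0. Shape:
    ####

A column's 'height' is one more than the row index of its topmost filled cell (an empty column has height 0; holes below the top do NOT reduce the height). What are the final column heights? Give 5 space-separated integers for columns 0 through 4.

Answer: 9 9 9 9 0

Derivation:
Drop 1: I rot1 at col 2 lands with bottom-row=0; cleared 0 line(s) (total 0); column heights now [0 0 4 0 0], max=4
Drop 2: I rot3 at col 2 lands with bottom-row=4; cleared 0 line(s) (total 0); column heights now [0 0 8 0 0], max=8
Drop 3: S rot1 at col 0 lands with bottom-row=0; cleared 0 line(s) (total 0); column heights now [3 2 8 0 0], max=8
Drop 4: I rot2 at col 0 lands with bottom-row=8; cleared 0 line(s) (total 0); column heights now [9 9 9 9 0], max=9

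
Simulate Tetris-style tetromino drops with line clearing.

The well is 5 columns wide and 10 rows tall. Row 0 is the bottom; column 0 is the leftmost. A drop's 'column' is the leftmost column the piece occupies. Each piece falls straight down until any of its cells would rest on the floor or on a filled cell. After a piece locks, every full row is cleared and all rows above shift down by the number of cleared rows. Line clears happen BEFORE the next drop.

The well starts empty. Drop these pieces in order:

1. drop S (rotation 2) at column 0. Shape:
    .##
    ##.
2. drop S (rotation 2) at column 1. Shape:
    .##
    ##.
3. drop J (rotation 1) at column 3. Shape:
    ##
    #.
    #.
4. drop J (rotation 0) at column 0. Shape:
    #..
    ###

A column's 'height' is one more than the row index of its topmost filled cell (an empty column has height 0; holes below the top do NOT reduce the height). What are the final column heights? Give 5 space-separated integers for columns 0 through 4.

Drop 1: S rot2 at col 0 lands with bottom-row=0; cleared 0 line(s) (total 0); column heights now [1 2 2 0 0], max=2
Drop 2: S rot2 at col 1 lands with bottom-row=2; cleared 0 line(s) (total 0); column heights now [1 3 4 4 0], max=4
Drop 3: J rot1 at col 3 lands with bottom-row=4; cleared 0 line(s) (total 0); column heights now [1 3 4 7 7], max=7
Drop 4: J rot0 at col 0 lands with bottom-row=4; cleared 0 line(s) (total 0); column heights now [6 5 5 7 7], max=7

Answer: 6 5 5 7 7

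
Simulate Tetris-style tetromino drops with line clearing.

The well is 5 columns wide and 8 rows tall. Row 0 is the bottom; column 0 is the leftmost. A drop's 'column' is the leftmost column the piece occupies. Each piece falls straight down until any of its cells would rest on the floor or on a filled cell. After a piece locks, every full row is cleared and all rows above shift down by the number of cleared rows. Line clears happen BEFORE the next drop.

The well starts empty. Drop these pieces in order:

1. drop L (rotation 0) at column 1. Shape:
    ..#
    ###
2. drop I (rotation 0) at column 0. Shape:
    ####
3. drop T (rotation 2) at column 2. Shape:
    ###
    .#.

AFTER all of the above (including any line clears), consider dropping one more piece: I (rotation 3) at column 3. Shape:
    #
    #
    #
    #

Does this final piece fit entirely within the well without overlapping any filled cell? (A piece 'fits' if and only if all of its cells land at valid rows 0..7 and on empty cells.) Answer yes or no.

Answer: no

Derivation:
Drop 1: L rot0 at col 1 lands with bottom-row=0; cleared 0 line(s) (total 0); column heights now [0 1 1 2 0], max=2
Drop 2: I rot0 at col 0 lands with bottom-row=2; cleared 0 line(s) (total 0); column heights now [3 3 3 3 0], max=3
Drop 3: T rot2 at col 2 lands with bottom-row=3; cleared 0 line(s) (total 0); column heights now [3 3 5 5 5], max=5
Test piece I rot3 at col 3 (width 1): heights before test = [3 3 5 5 5]; fits = False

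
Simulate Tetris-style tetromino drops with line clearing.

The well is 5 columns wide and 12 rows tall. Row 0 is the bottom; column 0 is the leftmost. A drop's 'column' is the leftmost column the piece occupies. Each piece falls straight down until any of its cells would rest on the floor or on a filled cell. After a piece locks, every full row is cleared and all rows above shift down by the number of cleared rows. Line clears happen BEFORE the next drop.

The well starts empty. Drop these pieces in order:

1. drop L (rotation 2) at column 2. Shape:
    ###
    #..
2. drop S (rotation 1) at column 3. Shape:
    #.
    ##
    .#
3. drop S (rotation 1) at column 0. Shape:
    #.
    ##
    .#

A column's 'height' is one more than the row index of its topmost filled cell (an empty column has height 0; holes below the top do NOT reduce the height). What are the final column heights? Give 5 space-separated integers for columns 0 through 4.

Answer: 2 1 1 4 3

Derivation:
Drop 1: L rot2 at col 2 lands with bottom-row=0; cleared 0 line(s) (total 0); column heights now [0 0 2 2 2], max=2
Drop 2: S rot1 at col 3 lands with bottom-row=2; cleared 0 line(s) (total 0); column heights now [0 0 2 5 4], max=5
Drop 3: S rot1 at col 0 lands with bottom-row=0; cleared 1 line(s) (total 1); column heights now [2 1 1 4 3], max=4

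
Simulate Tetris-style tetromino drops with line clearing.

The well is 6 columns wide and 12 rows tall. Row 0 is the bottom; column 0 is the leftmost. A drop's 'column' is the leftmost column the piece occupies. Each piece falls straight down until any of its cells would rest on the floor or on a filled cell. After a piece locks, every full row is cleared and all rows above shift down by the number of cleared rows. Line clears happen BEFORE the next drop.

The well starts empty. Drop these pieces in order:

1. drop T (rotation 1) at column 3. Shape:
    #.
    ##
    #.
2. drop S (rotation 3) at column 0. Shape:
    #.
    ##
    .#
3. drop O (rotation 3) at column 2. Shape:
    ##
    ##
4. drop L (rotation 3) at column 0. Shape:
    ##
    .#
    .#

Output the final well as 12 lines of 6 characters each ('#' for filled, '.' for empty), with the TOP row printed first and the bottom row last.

Answer: ......
......
......
......
......
......
......
####..
.###..
##.#..
##.##.
.#.#..

Derivation:
Drop 1: T rot1 at col 3 lands with bottom-row=0; cleared 0 line(s) (total 0); column heights now [0 0 0 3 2 0], max=3
Drop 2: S rot3 at col 0 lands with bottom-row=0; cleared 0 line(s) (total 0); column heights now [3 2 0 3 2 0], max=3
Drop 3: O rot3 at col 2 lands with bottom-row=3; cleared 0 line(s) (total 0); column heights now [3 2 5 5 2 0], max=5
Drop 4: L rot3 at col 0 lands with bottom-row=2; cleared 0 line(s) (total 0); column heights now [5 5 5 5 2 0], max=5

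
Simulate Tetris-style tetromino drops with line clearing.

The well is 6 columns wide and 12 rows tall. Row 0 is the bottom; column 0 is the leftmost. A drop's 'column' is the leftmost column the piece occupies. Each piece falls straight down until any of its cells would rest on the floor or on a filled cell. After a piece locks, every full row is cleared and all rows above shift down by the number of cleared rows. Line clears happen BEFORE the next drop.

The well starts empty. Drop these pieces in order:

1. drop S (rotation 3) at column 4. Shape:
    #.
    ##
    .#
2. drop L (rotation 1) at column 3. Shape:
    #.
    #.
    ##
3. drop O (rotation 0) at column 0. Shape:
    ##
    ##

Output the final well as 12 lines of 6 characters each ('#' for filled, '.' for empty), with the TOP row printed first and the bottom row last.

Drop 1: S rot3 at col 4 lands with bottom-row=0; cleared 0 line(s) (total 0); column heights now [0 0 0 0 3 2], max=3
Drop 2: L rot1 at col 3 lands with bottom-row=3; cleared 0 line(s) (total 0); column heights now [0 0 0 6 4 2], max=6
Drop 3: O rot0 at col 0 lands with bottom-row=0; cleared 0 line(s) (total 0); column heights now [2 2 0 6 4 2], max=6

Answer: ......
......
......
......
......
......
...#..
...#..
...##.
....#.
##..##
##...#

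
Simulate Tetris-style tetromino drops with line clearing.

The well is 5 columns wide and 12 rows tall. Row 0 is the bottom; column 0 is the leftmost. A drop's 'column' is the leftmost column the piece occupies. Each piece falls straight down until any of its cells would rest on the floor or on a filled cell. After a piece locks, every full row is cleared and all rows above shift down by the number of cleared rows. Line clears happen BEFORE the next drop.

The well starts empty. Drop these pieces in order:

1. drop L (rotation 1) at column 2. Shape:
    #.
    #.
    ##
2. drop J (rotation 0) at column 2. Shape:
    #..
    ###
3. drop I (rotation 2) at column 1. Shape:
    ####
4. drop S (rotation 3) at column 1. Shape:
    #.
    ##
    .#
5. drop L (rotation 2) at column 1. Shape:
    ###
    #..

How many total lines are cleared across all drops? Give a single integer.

Drop 1: L rot1 at col 2 lands with bottom-row=0; cleared 0 line(s) (total 0); column heights now [0 0 3 1 0], max=3
Drop 2: J rot0 at col 2 lands with bottom-row=3; cleared 0 line(s) (total 0); column heights now [0 0 5 4 4], max=5
Drop 3: I rot2 at col 1 lands with bottom-row=5; cleared 0 line(s) (total 0); column heights now [0 6 6 6 6], max=6
Drop 4: S rot3 at col 1 lands with bottom-row=6; cleared 0 line(s) (total 0); column heights now [0 9 8 6 6], max=9
Drop 5: L rot2 at col 1 lands with bottom-row=9; cleared 0 line(s) (total 0); column heights now [0 11 11 11 6], max=11

Answer: 0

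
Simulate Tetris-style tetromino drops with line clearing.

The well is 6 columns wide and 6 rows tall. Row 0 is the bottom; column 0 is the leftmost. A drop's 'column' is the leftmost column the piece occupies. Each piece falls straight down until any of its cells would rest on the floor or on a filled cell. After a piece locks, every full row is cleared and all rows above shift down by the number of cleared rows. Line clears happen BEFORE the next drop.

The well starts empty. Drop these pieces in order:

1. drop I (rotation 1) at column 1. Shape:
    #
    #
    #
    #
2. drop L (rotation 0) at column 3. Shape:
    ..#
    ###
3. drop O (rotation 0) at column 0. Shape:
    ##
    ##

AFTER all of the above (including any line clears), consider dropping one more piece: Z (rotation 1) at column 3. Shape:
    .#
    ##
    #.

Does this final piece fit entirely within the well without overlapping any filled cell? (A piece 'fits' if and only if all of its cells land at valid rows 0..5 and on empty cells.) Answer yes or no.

Drop 1: I rot1 at col 1 lands with bottom-row=0; cleared 0 line(s) (total 0); column heights now [0 4 0 0 0 0], max=4
Drop 2: L rot0 at col 3 lands with bottom-row=0; cleared 0 line(s) (total 0); column heights now [0 4 0 1 1 2], max=4
Drop 3: O rot0 at col 0 lands with bottom-row=4; cleared 0 line(s) (total 0); column heights now [6 6 0 1 1 2], max=6
Test piece Z rot1 at col 3 (width 2): heights before test = [6 6 0 1 1 2]; fits = True

Answer: yes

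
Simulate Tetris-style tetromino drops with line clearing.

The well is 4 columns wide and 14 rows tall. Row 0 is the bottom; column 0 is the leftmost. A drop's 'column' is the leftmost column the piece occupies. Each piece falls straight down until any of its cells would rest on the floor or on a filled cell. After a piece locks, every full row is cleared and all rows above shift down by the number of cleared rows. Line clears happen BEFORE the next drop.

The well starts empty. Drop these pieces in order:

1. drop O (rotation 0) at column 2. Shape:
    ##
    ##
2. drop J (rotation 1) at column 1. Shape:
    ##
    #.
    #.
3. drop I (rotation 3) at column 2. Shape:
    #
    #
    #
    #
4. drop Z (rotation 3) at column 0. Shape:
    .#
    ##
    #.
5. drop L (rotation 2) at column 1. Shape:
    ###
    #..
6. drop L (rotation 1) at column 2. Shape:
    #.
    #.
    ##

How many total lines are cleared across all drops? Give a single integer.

Answer: 0

Derivation:
Drop 1: O rot0 at col 2 lands with bottom-row=0; cleared 0 line(s) (total 0); column heights now [0 0 2 2], max=2
Drop 2: J rot1 at col 1 lands with bottom-row=0; cleared 0 line(s) (total 0); column heights now [0 3 3 2], max=3
Drop 3: I rot3 at col 2 lands with bottom-row=3; cleared 0 line(s) (total 0); column heights now [0 3 7 2], max=7
Drop 4: Z rot3 at col 0 lands with bottom-row=2; cleared 0 line(s) (total 0); column heights now [4 5 7 2], max=7
Drop 5: L rot2 at col 1 lands with bottom-row=6; cleared 0 line(s) (total 0); column heights now [4 8 8 8], max=8
Drop 6: L rot1 at col 2 lands with bottom-row=8; cleared 0 line(s) (total 0); column heights now [4 8 11 9], max=11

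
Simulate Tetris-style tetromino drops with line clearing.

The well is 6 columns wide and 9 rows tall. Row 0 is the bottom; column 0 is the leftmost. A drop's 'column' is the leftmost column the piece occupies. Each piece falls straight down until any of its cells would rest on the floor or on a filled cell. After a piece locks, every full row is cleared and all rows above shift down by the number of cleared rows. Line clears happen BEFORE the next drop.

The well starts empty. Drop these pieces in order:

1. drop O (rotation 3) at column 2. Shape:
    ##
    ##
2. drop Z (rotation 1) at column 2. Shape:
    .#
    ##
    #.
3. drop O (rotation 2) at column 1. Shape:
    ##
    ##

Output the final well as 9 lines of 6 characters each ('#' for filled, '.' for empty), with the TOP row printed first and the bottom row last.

Drop 1: O rot3 at col 2 lands with bottom-row=0; cleared 0 line(s) (total 0); column heights now [0 0 2 2 0 0], max=2
Drop 2: Z rot1 at col 2 lands with bottom-row=2; cleared 0 line(s) (total 0); column heights now [0 0 4 5 0 0], max=5
Drop 3: O rot2 at col 1 lands with bottom-row=4; cleared 0 line(s) (total 0); column heights now [0 6 6 5 0 0], max=6

Answer: ......
......
......
.##...
.###..
..##..
..#...
..##..
..##..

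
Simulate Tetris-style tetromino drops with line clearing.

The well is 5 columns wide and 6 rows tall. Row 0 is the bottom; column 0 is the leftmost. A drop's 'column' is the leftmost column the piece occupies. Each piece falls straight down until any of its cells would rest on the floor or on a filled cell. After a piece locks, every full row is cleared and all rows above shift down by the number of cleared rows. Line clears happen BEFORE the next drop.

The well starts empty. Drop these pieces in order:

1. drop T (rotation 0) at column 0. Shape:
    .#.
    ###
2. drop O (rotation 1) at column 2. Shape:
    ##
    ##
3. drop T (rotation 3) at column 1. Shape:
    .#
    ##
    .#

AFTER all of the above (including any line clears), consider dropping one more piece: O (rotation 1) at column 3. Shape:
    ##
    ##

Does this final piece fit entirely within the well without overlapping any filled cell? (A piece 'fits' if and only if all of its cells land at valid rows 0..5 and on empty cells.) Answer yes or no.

Drop 1: T rot0 at col 0 lands with bottom-row=0; cleared 0 line(s) (total 0); column heights now [1 2 1 0 0], max=2
Drop 2: O rot1 at col 2 lands with bottom-row=1; cleared 0 line(s) (total 0); column heights now [1 2 3 3 0], max=3
Drop 3: T rot3 at col 1 lands with bottom-row=3; cleared 0 line(s) (total 0); column heights now [1 5 6 3 0], max=6
Test piece O rot1 at col 3 (width 2): heights before test = [1 5 6 3 0]; fits = True

Answer: yes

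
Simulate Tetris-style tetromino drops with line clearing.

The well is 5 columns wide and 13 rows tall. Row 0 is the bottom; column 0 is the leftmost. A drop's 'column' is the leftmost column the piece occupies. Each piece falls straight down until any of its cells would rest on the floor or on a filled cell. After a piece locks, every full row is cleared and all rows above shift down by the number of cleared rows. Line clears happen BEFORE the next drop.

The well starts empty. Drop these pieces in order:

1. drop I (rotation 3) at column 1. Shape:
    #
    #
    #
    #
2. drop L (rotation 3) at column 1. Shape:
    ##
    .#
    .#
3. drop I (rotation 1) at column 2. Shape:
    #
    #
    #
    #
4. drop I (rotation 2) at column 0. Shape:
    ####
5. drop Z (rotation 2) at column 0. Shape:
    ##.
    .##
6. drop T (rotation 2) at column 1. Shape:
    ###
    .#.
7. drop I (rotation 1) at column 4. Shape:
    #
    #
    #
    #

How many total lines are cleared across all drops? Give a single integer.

Drop 1: I rot3 at col 1 lands with bottom-row=0; cleared 0 line(s) (total 0); column heights now [0 4 0 0 0], max=4
Drop 2: L rot3 at col 1 lands with bottom-row=2; cleared 0 line(s) (total 0); column heights now [0 5 5 0 0], max=5
Drop 3: I rot1 at col 2 lands with bottom-row=5; cleared 0 line(s) (total 0); column heights now [0 5 9 0 0], max=9
Drop 4: I rot2 at col 0 lands with bottom-row=9; cleared 0 line(s) (total 0); column heights now [10 10 10 10 0], max=10
Drop 5: Z rot2 at col 0 lands with bottom-row=10; cleared 0 line(s) (total 0); column heights now [12 12 11 10 0], max=12
Drop 6: T rot2 at col 1 lands with bottom-row=11; cleared 0 line(s) (total 0); column heights now [12 13 13 13 0], max=13
Drop 7: I rot1 at col 4 lands with bottom-row=0; cleared 0 line(s) (total 0); column heights now [12 13 13 13 4], max=13

Answer: 0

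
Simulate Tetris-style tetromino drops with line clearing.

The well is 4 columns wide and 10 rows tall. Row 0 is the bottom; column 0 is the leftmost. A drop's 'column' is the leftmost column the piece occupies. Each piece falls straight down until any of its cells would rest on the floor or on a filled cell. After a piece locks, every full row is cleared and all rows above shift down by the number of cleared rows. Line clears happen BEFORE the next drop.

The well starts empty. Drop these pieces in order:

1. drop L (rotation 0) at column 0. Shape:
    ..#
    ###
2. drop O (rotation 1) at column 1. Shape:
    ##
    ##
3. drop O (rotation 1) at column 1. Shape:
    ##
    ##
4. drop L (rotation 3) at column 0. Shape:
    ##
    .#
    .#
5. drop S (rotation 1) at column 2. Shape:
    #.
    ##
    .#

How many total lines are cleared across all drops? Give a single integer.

Answer: 0

Derivation:
Drop 1: L rot0 at col 0 lands with bottom-row=0; cleared 0 line(s) (total 0); column heights now [1 1 2 0], max=2
Drop 2: O rot1 at col 1 lands with bottom-row=2; cleared 0 line(s) (total 0); column heights now [1 4 4 0], max=4
Drop 3: O rot1 at col 1 lands with bottom-row=4; cleared 0 line(s) (total 0); column heights now [1 6 6 0], max=6
Drop 4: L rot3 at col 0 lands with bottom-row=6; cleared 0 line(s) (total 0); column heights now [9 9 6 0], max=9
Drop 5: S rot1 at col 2 lands with bottom-row=5; cleared 0 line(s) (total 0); column heights now [9 9 8 7], max=9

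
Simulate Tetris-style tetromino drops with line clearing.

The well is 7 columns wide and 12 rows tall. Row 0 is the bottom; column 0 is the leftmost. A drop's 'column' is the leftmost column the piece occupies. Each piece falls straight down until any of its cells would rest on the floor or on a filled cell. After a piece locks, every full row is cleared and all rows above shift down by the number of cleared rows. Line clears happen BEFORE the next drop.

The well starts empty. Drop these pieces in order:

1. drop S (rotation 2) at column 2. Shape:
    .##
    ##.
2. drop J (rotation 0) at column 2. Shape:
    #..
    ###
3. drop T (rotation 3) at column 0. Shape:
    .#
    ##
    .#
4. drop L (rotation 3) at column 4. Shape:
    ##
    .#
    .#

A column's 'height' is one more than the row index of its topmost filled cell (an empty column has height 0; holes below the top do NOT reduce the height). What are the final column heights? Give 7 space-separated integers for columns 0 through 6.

Answer: 2 3 4 3 4 4 0

Derivation:
Drop 1: S rot2 at col 2 lands with bottom-row=0; cleared 0 line(s) (total 0); column heights now [0 0 1 2 2 0 0], max=2
Drop 2: J rot0 at col 2 lands with bottom-row=2; cleared 0 line(s) (total 0); column heights now [0 0 4 3 3 0 0], max=4
Drop 3: T rot3 at col 0 lands with bottom-row=0; cleared 0 line(s) (total 0); column heights now [2 3 4 3 3 0 0], max=4
Drop 4: L rot3 at col 4 lands with bottom-row=1; cleared 0 line(s) (total 0); column heights now [2 3 4 3 4 4 0], max=4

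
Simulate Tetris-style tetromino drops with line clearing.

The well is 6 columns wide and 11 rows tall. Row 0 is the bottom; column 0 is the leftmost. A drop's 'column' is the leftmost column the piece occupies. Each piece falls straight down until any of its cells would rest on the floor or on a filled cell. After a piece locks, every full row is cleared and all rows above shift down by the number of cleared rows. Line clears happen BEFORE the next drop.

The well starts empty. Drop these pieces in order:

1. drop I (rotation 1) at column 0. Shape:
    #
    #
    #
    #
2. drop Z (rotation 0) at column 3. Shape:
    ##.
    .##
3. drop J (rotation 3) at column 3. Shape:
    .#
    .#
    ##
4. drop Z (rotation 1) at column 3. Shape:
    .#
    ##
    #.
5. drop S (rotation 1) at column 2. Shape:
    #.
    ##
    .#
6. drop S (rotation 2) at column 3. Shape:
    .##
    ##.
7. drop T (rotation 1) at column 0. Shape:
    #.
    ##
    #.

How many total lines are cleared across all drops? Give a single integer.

Answer: 0

Derivation:
Drop 1: I rot1 at col 0 lands with bottom-row=0; cleared 0 line(s) (total 0); column heights now [4 0 0 0 0 0], max=4
Drop 2: Z rot0 at col 3 lands with bottom-row=0; cleared 0 line(s) (total 0); column heights now [4 0 0 2 2 1], max=4
Drop 3: J rot3 at col 3 lands with bottom-row=2; cleared 0 line(s) (total 0); column heights now [4 0 0 3 5 1], max=5
Drop 4: Z rot1 at col 3 lands with bottom-row=4; cleared 0 line(s) (total 0); column heights now [4 0 0 6 7 1], max=7
Drop 5: S rot1 at col 2 lands with bottom-row=6; cleared 0 line(s) (total 0); column heights now [4 0 9 8 7 1], max=9
Drop 6: S rot2 at col 3 lands with bottom-row=8; cleared 0 line(s) (total 0); column heights now [4 0 9 9 10 10], max=10
Drop 7: T rot1 at col 0 lands with bottom-row=4; cleared 0 line(s) (total 0); column heights now [7 6 9 9 10 10], max=10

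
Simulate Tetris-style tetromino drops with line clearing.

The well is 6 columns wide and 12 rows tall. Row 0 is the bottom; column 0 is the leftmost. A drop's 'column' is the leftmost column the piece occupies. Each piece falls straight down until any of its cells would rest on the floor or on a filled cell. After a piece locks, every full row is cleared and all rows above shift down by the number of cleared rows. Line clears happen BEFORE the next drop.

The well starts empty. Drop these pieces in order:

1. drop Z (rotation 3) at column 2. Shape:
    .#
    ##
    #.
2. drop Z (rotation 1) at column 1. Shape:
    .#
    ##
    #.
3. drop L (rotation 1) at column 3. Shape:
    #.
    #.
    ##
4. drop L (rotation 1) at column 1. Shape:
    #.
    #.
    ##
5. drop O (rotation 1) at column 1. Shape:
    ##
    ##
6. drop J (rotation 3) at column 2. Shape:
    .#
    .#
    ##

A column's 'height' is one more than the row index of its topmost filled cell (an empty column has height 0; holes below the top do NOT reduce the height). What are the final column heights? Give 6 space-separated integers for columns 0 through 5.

Drop 1: Z rot3 at col 2 lands with bottom-row=0; cleared 0 line(s) (total 0); column heights now [0 0 2 3 0 0], max=3
Drop 2: Z rot1 at col 1 lands with bottom-row=1; cleared 0 line(s) (total 0); column heights now [0 3 4 3 0 0], max=4
Drop 3: L rot1 at col 3 lands with bottom-row=3; cleared 0 line(s) (total 0); column heights now [0 3 4 6 4 0], max=6
Drop 4: L rot1 at col 1 lands with bottom-row=4; cleared 0 line(s) (total 0); column heights now [0 7 5 6 4 0], max=7
Drop 5: O rot1 at col 1 lands with bottom-row=7; cleared 0 line(s) (total 0); column heights now [0 9 9 6 4 0], max=9
Drop 6: J rot3 at col 2 lands with bottom-row=9; cleared 0 line(s) (total 0); column heights now [0 9 10 12 4 0], max=12

Answer: 0 9 10 12 4 0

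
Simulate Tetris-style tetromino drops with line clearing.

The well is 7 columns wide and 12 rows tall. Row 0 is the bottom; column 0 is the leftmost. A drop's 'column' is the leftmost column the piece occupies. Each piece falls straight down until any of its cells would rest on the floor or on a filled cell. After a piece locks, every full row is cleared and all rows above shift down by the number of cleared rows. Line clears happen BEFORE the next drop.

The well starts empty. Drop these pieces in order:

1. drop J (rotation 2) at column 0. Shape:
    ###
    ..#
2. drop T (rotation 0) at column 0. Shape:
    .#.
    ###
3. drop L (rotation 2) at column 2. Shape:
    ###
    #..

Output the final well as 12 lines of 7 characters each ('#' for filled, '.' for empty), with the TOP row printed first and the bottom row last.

Drop 1: J rot2 at col 0 lands with bottom-row=0; cleared 0 line(s) (total 0); column heights now [2 2 2 0 0 0 0], max=2
Drop 2: T rot0 at col 0 lands with bottom-row=2; cleared 0 line(s) (total 0); column heights now [3 4 3 0 0 0 0], max=4
Drop 3: L rot2 at col 2 lands with bottom-row=3; cleared 0 line(s) (total 0); column heights now [3 4 5 5 5 0 0], max=5

Answer: .......
.......
.......
.......
.......
.......
.......
..###..
.##....
###....
###....
..#....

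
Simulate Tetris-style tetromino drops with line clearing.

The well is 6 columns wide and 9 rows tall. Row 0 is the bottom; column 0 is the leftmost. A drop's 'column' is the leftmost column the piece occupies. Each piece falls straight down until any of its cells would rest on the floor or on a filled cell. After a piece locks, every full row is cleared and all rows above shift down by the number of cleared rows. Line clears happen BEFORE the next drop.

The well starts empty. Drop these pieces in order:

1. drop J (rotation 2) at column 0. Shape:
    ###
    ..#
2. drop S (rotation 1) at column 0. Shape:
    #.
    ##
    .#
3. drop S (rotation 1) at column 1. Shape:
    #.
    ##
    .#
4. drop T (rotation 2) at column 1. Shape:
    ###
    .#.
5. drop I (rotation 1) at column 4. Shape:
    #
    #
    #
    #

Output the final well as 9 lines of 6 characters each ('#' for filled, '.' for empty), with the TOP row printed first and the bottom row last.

Drop 1: J rot2 at col 0 lands with bottom-row=0; cleared 0 line(s) (total 0); column heights now [2 2 2 0 0 0], max=2
Drop 2: S rot1 at col 0 lands with bottom-row=2; cleared 0 line(s) (total 0); column heights now [5 4 2 0 0 0], max=5
Drop 3: S rot1 at col 1 lands with bottom-row=3; cleared 0 line(s) (total 0); column heights now [5 6 5 0 0 0], max=6
Drop 4: T rot2 at col 1 lands with bottom-row=5; cleared 0 line(s) (total 0); column heights now [5 7 7 7 0 0], max=7
Drop 5: I rot1 at col 4 lands with bottom-row=0; cleared 0 line(s) (total 0); column heights now [5 7 7 7 4 0], max=7

Answer: ......
......
.###..
.##...
###...
###.#.
.#..#.
###.#.
..#.#.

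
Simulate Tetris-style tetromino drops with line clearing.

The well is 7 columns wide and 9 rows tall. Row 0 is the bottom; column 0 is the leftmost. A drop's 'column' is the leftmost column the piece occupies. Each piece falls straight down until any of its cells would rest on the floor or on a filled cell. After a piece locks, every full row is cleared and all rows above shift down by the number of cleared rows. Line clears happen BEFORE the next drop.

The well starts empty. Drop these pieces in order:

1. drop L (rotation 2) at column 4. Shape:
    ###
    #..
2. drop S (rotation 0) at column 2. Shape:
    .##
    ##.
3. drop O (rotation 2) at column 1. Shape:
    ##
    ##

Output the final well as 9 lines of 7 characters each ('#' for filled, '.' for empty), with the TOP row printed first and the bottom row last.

Answer: .......
.......
.......
.......
.......
.##....
.####..
..#####
....#..

Derivation:
Drop 1: L rot2 at col 4 lands with bottom-row=0; cleared 0 line(s) (total 0); column heights now [0 0 0 0 2 2 2], max=2
Drop 2: S rot0 at col 2 lands with bottom-row=1; cleared 0 line(s) (total 0); column heights now [0 0 2 3 3 2 2], max=3
Drop 3: O rot2 at col 1 lands with bottom-row=2; cleared 0 line(s) (total 0); column heights now [0 4 4 3 3 2 2], max=4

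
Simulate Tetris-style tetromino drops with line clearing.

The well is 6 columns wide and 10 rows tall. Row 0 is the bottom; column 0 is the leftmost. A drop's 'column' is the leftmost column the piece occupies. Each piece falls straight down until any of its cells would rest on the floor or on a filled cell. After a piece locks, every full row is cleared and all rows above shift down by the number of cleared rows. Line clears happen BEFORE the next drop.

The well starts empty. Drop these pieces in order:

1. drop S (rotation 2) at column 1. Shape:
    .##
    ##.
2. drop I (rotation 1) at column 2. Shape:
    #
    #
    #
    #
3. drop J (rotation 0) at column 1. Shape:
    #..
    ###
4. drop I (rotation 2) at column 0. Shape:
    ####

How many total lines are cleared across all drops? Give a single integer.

Drop 1: S rot2 at col 1 lands with bottom-row=0; cleared 0 line(s) (total 0); column heights now [0 1 2 2 0 0], max=2
Drop 2: I rot1 at col 2 lands with bottom-row=2; cleared 0 line(s) (total 0); column heights now [0 1 6 2 0 0], max=6
Drop 3: J rot0 at col 1 lands with bottom-row=6; cleared 0 line(s) (total 0); column heights now [0 8 7 7 0 0], max=8
Drop 4: I rot2 at col 0 lands with bottom-row=8; cleared 0 line(s) (total 0); column heights now [9 9 9 9 0 0], max=9

Answer: 0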